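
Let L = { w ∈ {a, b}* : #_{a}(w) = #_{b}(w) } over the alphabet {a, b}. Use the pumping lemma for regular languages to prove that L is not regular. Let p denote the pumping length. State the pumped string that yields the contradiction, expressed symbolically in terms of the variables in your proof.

Assume L is regular. Let p be the pumping length given by the pumping lemma.
Choose w = a^p b^p ∈ L with |w| = 2p ≥ p.
The pumping lemma gives a decomposition w = xyz where |xy| ≤ p and |y| ≥ 1.
The first p characters of w are a's, so xy (and hence y) consists only of a's. Write y = a^k, 1 ≤ k ≤ p.
Pump with i = 2: xy^2z = a^{p+k} b^p has p+k occurrences of a but only p of b. Since k ≥ 1 the counts differ, so xy^2z ∉ L.
This contradicts the pumping lemma, so L is not regular.

a^{p+k} b^p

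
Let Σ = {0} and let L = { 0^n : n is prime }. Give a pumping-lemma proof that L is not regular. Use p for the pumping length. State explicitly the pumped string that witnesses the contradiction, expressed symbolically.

0^{q(1+k)}

Suppose for contradiction that L is regular, and let p be the pumping length.
Let q be a prime with q ≥ p+2 (infinitely many primes exist), and take w = 0^q ∈ L with |w| = q ≥ p.
The pumping lemma gives a decomposition w = xyz where |xy| ≤ p and |y| ≥ 1.
Then y = 0^k for some k with 1 ≤ k ≤ p.
Since 1 ≤ k ≤ p, |xz| = q-k. Pump with i = q+1: |xy^{q+1}z| = (q-k)+(q+1)k = q+qk = q(1+k), which is composite (both factors ≥ 2). So xy^{q+1}z = 0^{q(1+k)} ∉ L.
This is a contradiction; hence L is not regular.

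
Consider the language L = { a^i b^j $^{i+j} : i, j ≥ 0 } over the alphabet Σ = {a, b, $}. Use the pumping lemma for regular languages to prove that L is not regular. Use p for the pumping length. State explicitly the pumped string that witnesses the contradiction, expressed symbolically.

Assume L is regular. Let p be the pumping length given by the pumping lemma.
Take w = a^p b^p $^{2p} ∈ L (with i=j=p, i+j=2p), |w| = 4p ≥ p.
By the pumping lemma, w = xyz with |xy| ≤ p and |y| > 0.
Since the first p symbols of w are all a's and |xy| ≤ p, y lies entirely in the leading a-block: y = a^k for some k with 1 ≤ k ≤ p.
Consider xy^2z = a^{p+k} b^p $^{2p}. Now the a- and b-counts sum to 2p+k, but the $-count is 2p ≠ 2p+k. So xy^2z ∉ L.
Contradiction. Therefore L is not regular.

a^{p+k} b^p $^{2p}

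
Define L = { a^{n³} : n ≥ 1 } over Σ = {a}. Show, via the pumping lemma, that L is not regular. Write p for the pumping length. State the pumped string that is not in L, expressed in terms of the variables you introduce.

Assume L is regular. Let p be the pumping length given by the pumping lemma.
Take w = a^{p³} ∈ L with |w| = p³ ≥ p.
Write w = xyz as guaranteed by the lemma, with |xy| ≤ p and y is nonempty.
Then y = a^k for some k with 1 ≤ k ≤ p.
Pump with i = 2: xy^2z = a^{p³+k}. Since 1 ≤ k ≤ p, p³ < p³+k ≤ p³+p < p³+3p²+3p+1 = (p+1)³, so p³+k is not a perfect cube. So xy^2z ∉ L.
This contradicts the pumping lemma, so L is not regular.

a^{p³+k}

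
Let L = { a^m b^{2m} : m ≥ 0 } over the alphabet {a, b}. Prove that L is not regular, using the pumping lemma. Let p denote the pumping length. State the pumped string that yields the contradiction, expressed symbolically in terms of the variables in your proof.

a^{p+k} b^{2p}

Toward a contradiction, assume L is regular with pumping length p.
Let w = a^p b^{2p} ∈ L; note |w| = 3p ≥ p.
The pumping lemma gives a decomposition w = xyz where |xy| ≤ p and |y| > 0.
Because |xy| ≤ p and w begins with p copies of a, we have y = a^k with 1 ≤ k ≤ p.
Pump with i = 2: xy^2z = a^{p+k} b^{2p}. For this to lie in L we would need 2p = 2(p+k), which forces k = 0. But k ≥ 1, so xy^2z ∉ L.
Contradiction. Therefore L is not regular.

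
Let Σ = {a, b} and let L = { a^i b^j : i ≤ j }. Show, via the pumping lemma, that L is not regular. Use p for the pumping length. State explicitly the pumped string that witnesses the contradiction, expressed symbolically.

Assume L is regular. Let p be the pumping length given by the pumping lemma.
Choose w = a^p b^p ∈ L, with |w| = 2p ≥ p.
By the pumping lemma, w = xyz with |xy| ≤ p and |y| ≥ 1.
The first p characters of w are a's, so xy (and hence y) consists only of a's. Write y = a^k, 1 ≤ k ≤ p.
Consider xy^2z = a^{p+k} b^p. Since k ≥ 1, the a-count p+k exceeds the b-count p, so i ≤ j fails; thus xy^2z ∉ L.
This contradicts the pumping lemma, so L is not regular.

a^{p+k} b^p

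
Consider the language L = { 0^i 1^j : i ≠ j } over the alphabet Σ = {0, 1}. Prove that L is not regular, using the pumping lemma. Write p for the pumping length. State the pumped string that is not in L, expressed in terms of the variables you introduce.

0^{p+p!} 1^{p+p!}

Toward a contradiction, assume L is regular with pumping length p.
Choose w = 0^p 1^{p+p!}. Since p ≠ p+p!, w ∈ L; and |w| ≥ p.
Write w = xyz as guaranteed by the lemma, with |xy| ≤ p and y is nonempty.
Because |xy| ≤ p and w begins with p copies of 0, we have y = 0^k with 1 ≤ k ≤ p.
Since 1 ≤ k ≤ p, k divides p!; set t = 1 + p!/k. Then xy^t z has p + (p!/k)·k = p + p! copies of 0. Now the 0-count equals the 1-count, so i ≠ j fails. So xy^t z = 0^{p+p!} 1^{p+p!} ∉ L.
This contradicts the pumping lemma, so L is not regular.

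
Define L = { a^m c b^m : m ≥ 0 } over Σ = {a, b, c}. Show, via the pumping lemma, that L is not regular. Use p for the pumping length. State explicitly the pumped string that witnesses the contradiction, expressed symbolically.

Assume L is regular. Let p be the pumping length given by the pumping lemma.
Take w = a^p c b^p ∈ L with |w| = 2p+1 ≥ p.
Write w = xyz as guaranteed by the lemma, with |xy| ≤ p and |y| ≥ 1.
Since the first p symbols of w are all a's and |xy| ≤ p, y lies entirely in the leading a-block: y = a^k for some k with 1 ≤ k ≤ p.
Pump with i = 2: xy^2z = a^{p+k} c b^p, which would require p+k = p. But k ≥ 1, so xy^2z ∉ L.
Contradiction. Therefore L is not regular.

a^{p+k} c b^p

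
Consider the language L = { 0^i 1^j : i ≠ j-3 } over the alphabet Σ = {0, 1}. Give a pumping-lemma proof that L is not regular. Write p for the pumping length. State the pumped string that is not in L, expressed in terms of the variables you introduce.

0^{p+p!} 1^{p+p!+3}

Toward a contradiction, assume L is regular with pumping length p.
Choose w = 0^p 1^{p+p!+3}. Since p ≠ (p+p!+3)-3 = p+p!, w ∈ L; and |w| ≥ p.
By the pumping lemma, w = xyz with |xy| ≤ p and y is nonempty.
The first p characters of w are 0's, so xy (and hence y) consists only of 0's. Write y = 0^k, 1 ≤ k ≤ p.
Since 1 ≤ k ≤ p, k divides p!; set t = 1 + p!/k. Then xy^t z has p + (p!/k)·k = p + p! copies of 0. Now the 0-count is p+p! and (1-count)-3 = (p+p!+3)-3 = p+p!, so i ≠ j-3 fails. So xy^t z = 0^{p+p!} 1^{p+p!+3} ∉ L.
This contradicts the pumping lemma, so L is not regular.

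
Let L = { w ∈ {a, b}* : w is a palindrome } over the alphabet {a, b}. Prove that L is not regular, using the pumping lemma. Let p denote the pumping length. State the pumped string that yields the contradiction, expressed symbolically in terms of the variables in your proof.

a^{p+k} b a^p

Suppose for contradiction that L is regular, and let p be the pumping length.
Take w = a^p b a^p, a palindrome of length 2p+1 ≥ p.
Write w = xyz as guaranteed by the lemma, with |xy| ≤ p and |y| ≥ 1.
Since the first p symbols of w are all a's and |xy| ≤ p, y lies entirely in the leading a-block: y = a^k for some k with 1 ≤ k ≤ p.
Pump with i = 2: xy^2z = a^{p+k} b a^p. Its reverse is a^p b a^{p+k}, which differs from xy^2z since k ≥ 1. So xy^2z is not a palindrome and xy^2z ∉ L.
Contradiction. Therefore L is not regular.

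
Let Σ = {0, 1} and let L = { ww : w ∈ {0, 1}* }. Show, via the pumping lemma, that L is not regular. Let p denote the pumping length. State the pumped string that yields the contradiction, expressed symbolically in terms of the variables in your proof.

0^{p+k} 1^p 0^p 1^p

Suppose for contradiction that L is regular, and let p be the pumping length.
Take w = 0^p 1^p 0^p 1^p = uu where u = 0^p1^p; then w ∈ L and |w| = 4p ≥ p.
By the pumping lemma, w = xyz with |xy| ≤ p and |y| ≥ 1.
Since the first p symbols of w are all 0's and |xy| ≤ p, y lies entirely in the leading 0-block: y = 0^k for some k with 1 ≤ k ≤ p.
Pump with i = 2: xy^2z = 0^{p+k} 1^p 0^p 1^p, of length 4p+k. Suppose this equals vv. The string starts with 0 and ends with 1, so v does too; thus the boundary between the two copies of v is a 1→0 transition. There is exactly one such transition, at position 2p+k, so |v| = 2p+k and |vv| = 4p+2k ≠ 4p+k since k ≥ 1. So xy^2z ∉ L.
Contradiction. Therefore L is not regular.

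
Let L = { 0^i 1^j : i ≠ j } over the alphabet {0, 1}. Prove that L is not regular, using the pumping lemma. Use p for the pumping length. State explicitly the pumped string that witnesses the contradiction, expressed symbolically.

0^{p+p!} 1^{p+p!}

Assume L is regular; let p be its pumping constant.
Choose w = 0^p 1^{p+p!}. Since p ≠ p+p!, w ∈ L; and |w| ≥ p.
Write w = xyz as guaranteed by the lemma, with |xy| ≤ p and |y| ≥ 1.
Since the first p symbols of w are all 0's and |xy| ≤ p, y lies entirely in the leading 0-block: y = 0^k for some k with 1 ≤ k ≤ p.
Since 1 ≤ k ≤ p, k divides p!; set t = 1 + p!/k. Then xy^t z has p + (p!/k)·k = p + p! copies of 0. Now the 0-count equals the 1-count, so i ≠ j fails. So xy^t z = 0^{p+p!} 1^{p+p!} ∉ L.
This is a contradiction; hence L is not regular.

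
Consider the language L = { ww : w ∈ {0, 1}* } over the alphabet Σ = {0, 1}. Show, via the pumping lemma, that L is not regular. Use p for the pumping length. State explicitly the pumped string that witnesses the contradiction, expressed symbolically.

0^{p+k} 1^p 0^p 1^p

Assume L is regular. Let p be the pumping length given by the pumping lemma.
Take w = 0^p 1^p 0^p 1^p = uu where u = 0^p1^p; then w ∈ L and |w| = 4p ≥ p.
The pumping lemma gives a decomposition w = xyz where |xy| ≤ p and |y| ≥ 1.
Since the first p symbols of w are all 0's and |xy| ≤ p, y lies entirely in the leading 0-block: y = 0^k for some k with 1 ≤ k ≤ p.
Pump with i = 2: xy^2z = 0^{p+k} 1^p 0^p 1^p, of length 4p+k. Suppose this equals vv. The string starts with 0 and ends with 1, so v does too; thus the boundary between the two copies of v is a 1→0 transition. There is exactly one such transition, at position 2p+k, so |v| = 2p+k and |vv| = 4p+2k ≠ 4p+k since k ≥ 1. So xy^2z ∉ L.
This is a contradiction; hence L is not regular.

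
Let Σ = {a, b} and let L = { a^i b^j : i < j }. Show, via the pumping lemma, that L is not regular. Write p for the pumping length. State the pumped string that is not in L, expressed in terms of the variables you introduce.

a^{p+k} b^{p+1}

Suppose for contradiction that L is regular, and let p be the pumping length.
Choose w = a^p b^{p+1} ∈ L, with |w| = 2p+1 ≥ p.
Write w = xyz as guaranteed by the lemma, with |xy| ≤ p and |y| > 0.
Because |xy| ≤ p and w begins with p copies of a, we have y = a^k with 1 ≤ k ≤ p.
Consider xy^2z = a^{p+k} b^{p+1}. Since k ≥ 1, the a-count p+k is at least p+1, so i < j fails; thus xy^2z ∉ L.
Contradiction. Therefore L is not regular.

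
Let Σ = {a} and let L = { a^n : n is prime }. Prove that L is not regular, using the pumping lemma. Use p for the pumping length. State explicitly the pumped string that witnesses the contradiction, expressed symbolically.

a^{q(1+k)}

Toward a contradiction, assume L is regular with pumping length p.
Let q be a prime with q ≥ p+2 (infinitely many primes exist), and take w = a^q ∈ L with |w| = q ≥ p.
The pumping lemma gives a decomposition w = xyz where |xy| ≤ p and |y| ≥ 1.
Then y = a^k for some k with 1 ≤ k ≤ p.
Since 1 ≤ k ≤ p, |xz| = q-k. Pump with i = q+1: |xy^{q+1}z| = (q-k)+(q+1)k = q+qk = q(1+k), which is composite (both factors ≥ 2). So xy^{q+1}z = a^{q(1+k)} ∉ L.
This contradicts the pumping lemma, so L is not regular.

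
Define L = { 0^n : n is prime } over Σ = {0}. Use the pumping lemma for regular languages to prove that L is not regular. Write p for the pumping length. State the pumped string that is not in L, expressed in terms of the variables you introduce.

Assume L is regular; let p be its pumping constant.
Let q be a prime with q ≥ p+2 (infinitely many primes exist), and take w = 0^q ∈ L with |w| = q ≥ p.
Write w = xyz as guaranteed by the lemma, with |xy| ≤ p and |y| ≥ 1.
Then y = 0^k for some k with 1 ≤ k ≤ p.
Since 1 ≤ k ≤ p, |xz| = q-k. Pump with i = q+1: |xy^{q+1}z| = (q-k)+(q+1)k = q+qk = q(1+k), which is composite (both factors ≥ 2). So xy^{q+1}z = 0^{q(1+k)} ∉ L.
This contradicts the pumping lemma, so L is not regular.

0^{q(1+k)}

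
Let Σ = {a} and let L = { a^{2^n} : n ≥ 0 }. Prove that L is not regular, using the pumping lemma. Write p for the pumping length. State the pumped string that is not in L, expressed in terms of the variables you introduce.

a^{2^p+k}

Assume L is regular. Let p be the pumping length given by the pumping lemma.
Take w = a^{2^p} ∈ L with |w| = 2^p ≥ p.
The pumping lemma gives a decomposition w = xyz where |xy| ≤ p and y is nonempty.
Then y = a^k for some k with 1 ≤ k ≤ p.
Pump with i = 2: xy^2z = a^{2^p+k}. Since 1 ≤ k ≤ p < 2^p, we have 2^p < 2^p+k < 2^{p+1}, so 2^p+k is not a power of 2. So xy^2z ∉ L.
This is a contradiction; hence L is not regular.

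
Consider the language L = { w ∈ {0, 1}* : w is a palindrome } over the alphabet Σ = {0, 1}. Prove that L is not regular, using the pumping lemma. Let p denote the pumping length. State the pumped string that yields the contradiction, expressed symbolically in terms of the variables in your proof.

Assume L is regular; let p be its pumping constant.
Take w = 0^p 1 0^p, a palindrome of length 2p+1 ≥ p.
The pumping lemma gives a decomposition w = xyz where |xy| ≤ p and |y| ≥ 1.
Since the first p symbols of w are all 0's and |xy| ≤ p, y lies entirely in the leading 0-block: y = 0^k for some k with 1 ≤ k ≤ p.
Pump with i = 2: xy^2z = 0^{p+k} 1 0^p. Its reverse is 0^p 1 0^{p+k}, which differs from xy^2z since k ≥ 1. So xy^2z is not a palindrome and xy^2z ∉ L.
This contradicts the pumping lemma, so L is not regular.

0^{p+k} 1 0^p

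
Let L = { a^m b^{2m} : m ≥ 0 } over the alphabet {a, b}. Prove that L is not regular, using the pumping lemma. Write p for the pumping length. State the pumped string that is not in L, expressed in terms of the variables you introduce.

Assume L is regular; let p be its pumping constant.
Take w = a^p b^{2p}. Then w ∈ L and |w| = 3p ≥ p.
Write w = xyz as guaranteed by the lemma, with |xy| ≤ p and y is nonempty.
The first p characters of w are a's, so xy (and hence y) consists only of a's. Write y = a^k, 1 ≤ k ≤ p.
Pump with i = 2: xy^2z = a^{p+k} b^{2p}. For this to lie in L we would need 2p = 2(p+k), which forces k = 0. But k ≥ 1, so xy^2z ∉ L.
Contradiction. Therefore L is not regular.

a^{p+k} b^{2p}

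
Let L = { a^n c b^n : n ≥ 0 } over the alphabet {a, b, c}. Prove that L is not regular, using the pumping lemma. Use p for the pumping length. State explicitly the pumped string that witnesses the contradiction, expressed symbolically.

Suppose for contradiction that L is regular, and let p be the pumping length.
Take w = a^p c b^p ∈ L with |w| = 2p+1 ≥ p.
By the pumping lemma, w = xyz with |xy| ≤ p and y is nonempty.
The first p characters of w are a's, so xy (and hence y) consists only of a's. Write y = a^k, 1 ≤ k ≤ p.
Pump with i = 2: xy^2z = a^{p+k} c b^p, which would require p+k = p. But k ≥ 1, so xy^2z ∉ L.
This is a contradiction; hence L is not regular.

a^{p+k} c b^p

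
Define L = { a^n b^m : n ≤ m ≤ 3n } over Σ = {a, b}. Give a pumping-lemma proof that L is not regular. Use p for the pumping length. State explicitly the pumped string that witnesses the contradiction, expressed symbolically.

Assume L is regular. Let p be the pumping length given by the pumping lemma.
Take w = a^p b^p ∈ L (since p ≤ p ≤ 3p), with |w| = 2p ≥ p.
The pumping lemma gives a decomposition w = xyz where |xy| ≤ p and y is nonempty.
Since the first p symbols of w are all a's and |xy| ≤ p, y lies entirely in the leading a-block: y = a^k for some k with 1 ≤ k ≤ p.
Pump with i = 2: xy^2z = a^{p+k} b^p. Now n = p+k > p = m, so the condition n ≤ m fails. Thus xy^2z ∉ L.
Contradiction. Therefore L is not regular.

a^{p+k} b^p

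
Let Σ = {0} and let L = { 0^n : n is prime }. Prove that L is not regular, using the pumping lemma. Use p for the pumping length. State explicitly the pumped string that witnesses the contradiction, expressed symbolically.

0^{q(1+k)}

Assume L is regular; let p be its pumping constant.
Let q be a prime with q ≥ p+2 (infinitely many primes exist), and take w = 0^q ∈ L with |w| = q ≥ p.
By the pumping lemma, w = xyz with |xy| ≤ p and y is nonempty.
Then y = 0^k for some k with 1 ≤ k ≤ p.
Since 1 ≤ k ≤ p, |xz| = q-k. Pump with i = q+1: |xy^{q+1}z| = (q-k)+(q+1)k = q+qk = q(1+k), which is composite (both factors ≥ 2). So xy^{q+1}z = 0^{q(1+k)} ∉ L.
This is a contradiction; hence L is not regular.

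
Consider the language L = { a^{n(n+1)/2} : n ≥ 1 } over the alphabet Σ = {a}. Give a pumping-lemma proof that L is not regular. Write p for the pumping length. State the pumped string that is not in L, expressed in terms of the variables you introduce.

a^{p(p+1)/2+k}

Assume L is regular; let p be its pumping constant.
Take w = a^{p(p+1)/2} ∈ L with |w| = p(p+1)/2 ≥ p.
The pumping lemma gives a decomposition w = xyz where |xy| ≤ p and y is nonempty.
Then y = a^k for some k with 1 ≤ k ≤ p.
Pump with i = 2: xy^2z = a^{p(p+1)/2+k}. Since 1 ≤ k ≤ p, p(p+1)/2 < p(p+1)/2+k ≤ p(p+1)/2+p < (p+1)(p+2)/2, so p(p+1)/2+k is strictly between consecutive triangular numbers. So xy^2z ∉ L.
This contradicts the pumping lemma, so L is not regular.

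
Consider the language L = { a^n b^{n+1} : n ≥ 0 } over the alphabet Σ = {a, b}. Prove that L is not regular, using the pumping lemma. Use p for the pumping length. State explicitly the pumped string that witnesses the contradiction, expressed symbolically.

a^{p+k} b^{p+1}

Assume L is regular. Let p be the pumping length given by the pumping lemma.
Take w = a^p b^{p+1}. Then w ∈ L and |w| = 2p+1 ≥ p.
The pumping lemma gives a decomposition w = xyz where |xy| ≤ p and y is nonempty.
Since the first p symbols of w are all a's and |xy| ≤ p, y lies entirely in the leading a-block: y = a^k for some k with 1 ≤ k ≤ p.
Pump with i = 2: xy^2z = a^{p+k} b^{p+1}. For this to lie in L we would need p+1 = (p+k)+1, which forces k = 0. But k ≥ 1, so xy^2z ∉ L.
This is a contradiction; hence L is not regular.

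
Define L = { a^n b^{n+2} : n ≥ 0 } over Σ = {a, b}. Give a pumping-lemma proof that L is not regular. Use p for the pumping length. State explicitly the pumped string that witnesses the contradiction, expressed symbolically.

a^{p+k} b^{p+2}

Assume L is regular; let p be its pumping constant.
Take w = a^p b^{p+2}. Then w ∈ L and |w| = 2p+2 ≥ p.
Write w = xyz as guaranteed by the lemma, with |xy| ≤ p and y is nonempty.
Because |xy| ≤ p and w begins with p copies of a, we have y = a^k with 1 ≤ k ≤ p.
Pump with i = 2: xy^2z = a^{p+k} b^{p+2}. For this to lie in L we would need p+2 = (p+k)+2, which forces k = 0. But k ≥ 1, so xy^2z ∉ L.
This is a contradiction; hence L is not regular.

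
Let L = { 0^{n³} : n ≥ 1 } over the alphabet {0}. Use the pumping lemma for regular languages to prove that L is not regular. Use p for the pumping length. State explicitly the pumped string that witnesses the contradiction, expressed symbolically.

Suppose for contradiction that L is regular, and let p be the pumping length.
Take w = 0^{p³} ∈ L with |w| = p³ ≥ p.
Write w = xyz as guaranteed by the lemma, with |xy| ≤ p and |y| > 0.
Then y = 0^k for some k with 1 ≤ k ≤ p.
Pump with i = 2: xy^2z = 0^{p³+k}. Since 1 ≤ k ≤ p, p³ < p³+k ≤ p³+p < p³+3p²+3p+1 = (p+1)³, so p³+k is not a perfect cube. So xy^2z ∉ L.
This is a contradiction; hence L is not regular.

0^{p³+k}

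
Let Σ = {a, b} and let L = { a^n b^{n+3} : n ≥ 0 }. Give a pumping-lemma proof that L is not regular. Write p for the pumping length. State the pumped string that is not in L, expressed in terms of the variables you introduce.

a^{p+k} b^{p+3}

Suppose for contradiction that L is regular, and let p be the pumping length.
Choose w = a^p b^{p+3}, which is in L with |w| = 2p+3 ≥ p.
By the pumping lemma, w = xyz with |xy| ≤ p and |y| ≥ 1.
The first p characters of w are a's, so xy (and hence y) consists only of a's. Write y = a^k, 1 ≤ k ≤ p.
Pump with i = 2: xy^2z = a^{p+k} b^{p+3}. For this to lie in L we would need p+3 = (p+k)+3, which forces k = 0. But k ≥ 1, so xy^2z ∉ L.
This is a contradiction; hence L is not regular.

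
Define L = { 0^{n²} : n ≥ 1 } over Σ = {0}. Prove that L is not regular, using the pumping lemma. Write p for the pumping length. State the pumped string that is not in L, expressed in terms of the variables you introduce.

Suppose for contradiction that L is regular, and let p be the pumping length.
Take w = 0^{p²} ∈ L with |w| = p² ≥ p.
By the pumping lemma, w = xyz with |xy| ≤ p and |y| > 0.
Then y = 0^k for some k with 1 ≤ k ≤ p.
Pump with i = 2: xy^2z = 0^{p²+k}. Since 1 ≤ k ≤ p, p² < p²+k ≤ p²+p < (p+1)², so p²+k lies strictly between consecutive squares and is not a perfect square. So xy^2z ∉ L.
This is a contradiction; hence L is not regular.

0^{p²+k}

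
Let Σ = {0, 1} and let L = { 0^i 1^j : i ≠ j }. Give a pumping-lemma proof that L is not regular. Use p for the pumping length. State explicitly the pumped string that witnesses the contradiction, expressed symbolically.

0^{p+p!} 1^{p+p!}

Suppose for contradiction that L is regular, and let p be the pumping length.
Choose w = 0^p 1^{p+p!}. Since p ≠ p+p!, w ∈ L; and |w| ≥ p.
The pumping lemma gives a decomposition w = xyz where |xy| ≤ p and y is nonempty.
The first p characters of w are 0's, so xy (and hence y) consists only of 0's. Write y = 0^k, 1 ≤ k ≤ p.
Since 1 ≤ k ≤ p, k divides p!; set t = 1 + p!/k. Then xy^t z has p + (p!/k)·k = p + p! copies of 0. Now the 0-count equals the 1-count, so i ≠ j fails. So xy^t z = 0^{p+p!} 1^{p+p!} ∉ L.
Contradiction. Therefore L is not regular.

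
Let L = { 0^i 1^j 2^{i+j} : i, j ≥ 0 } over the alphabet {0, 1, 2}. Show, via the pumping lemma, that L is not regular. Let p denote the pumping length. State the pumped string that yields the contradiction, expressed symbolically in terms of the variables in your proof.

0^{p+k} 1^p 2^{2p}

Toward a contradiction, assume L is regular with pumping length p.
Take w = 0^p 1^p 2^{2p} ∈ L (with i=j=p, i+j=2p), |w| = 4p ≥ p.
Write w = xyz as guaranteed by the lemma, with |xy| ≤ p and |y| > 0.
Since the first p symbols of w are all 0's and |xy| ≤ p, y lies entirely in the leading 0-block: y = 0^k for some k with 1 ≤ k ≤ p.
Consider xy^2z = 0^{p+k} 1^p 2^{2p}. Now the 0- and 1-counts sum to 2p+k, but the 2-count is 2p ≠ 2p+k. So xy^2z ∉ L.
This contradicts the pumping lemma, so L is not regular.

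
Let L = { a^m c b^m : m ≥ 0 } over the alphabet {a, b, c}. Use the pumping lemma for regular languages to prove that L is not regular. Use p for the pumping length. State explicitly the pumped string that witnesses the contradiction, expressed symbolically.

Assume L is regular; let p be its pumping constant.
Take w = a^p c b^p ∈ L with |w| = 2p+1 ≥ p.
The pumping lemma gives a decomposition w = xyz where |xy| ≤ p and y is nonempty.
Because |xy| ≤ p and w begins with p copies of a, we have y = a^k with 1 ≤ k ≤ p.
Pump with i = 2: xy^2z = a^{p+k} c b^p, which would require p+k = p. But k ≥ 1, so xy^2z ∉ L.
This contradicts the pumping lemma, so L is not regular.

a^{p+k} c b^p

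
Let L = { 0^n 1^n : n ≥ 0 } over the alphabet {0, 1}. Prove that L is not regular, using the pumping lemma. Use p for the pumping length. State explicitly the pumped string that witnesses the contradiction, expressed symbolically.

0^{p+k} 1^p

Suppose for contradiction that L is regular, and let p be the pumping length.
Let w = 0^p 1^p ∈ L; note |w| = 2p ≥ p.
Write w = xyz as guaranteed by the lemma, with |xy| ≤ p and |y| ≥ 1.
Because |xy| ≤ p and w begins with p copies of 0, we have y = 0^k with 1 ≤ k ≤ p.
Pump with i = 2: xy^2z = 0^{p+k} 1^p. For this to lie in L we would need p = p+k, which forces k = 0. But k ≥ 1, so xy^2z ∉ L.
This contradicts the pumping lemma, so L is not regular.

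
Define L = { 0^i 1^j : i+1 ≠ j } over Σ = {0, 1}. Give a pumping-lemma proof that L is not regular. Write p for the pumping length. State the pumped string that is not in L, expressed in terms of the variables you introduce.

Assume L is regular; let p be its pumping constant.
Choose w = 0^p 1^{p+p!+1}. Since p ≠ (p+p!+1)-1 = p+p!, w ∈ L; and |w| ≥ p.
Write w = xyz as guaranteed by the lemma, with |xy| ≤ p and |y| > 0.
Since the first p symbols of w are all 0's and |xy| ≤ p, y lies entirely in the leading 0-block: y = 0^k for some k with 1 ≤ k ≤ p.
Since 1 ≤ k ≤ p, k divides p!; set t = 1 + p!/k. Then xy^t z has p + (p!/k)·k = p + p! copies of 0. Now the 0-count is p+p! and (1-count)-1 = (p+p!+1)-1 = p+p!, so i+1 ≠ j fails. So xy^t z = 0^{p+p!} 1^{p+p!+1} ∉ L.
Contradiction. Therefore L is not regular.

0^{p+p!} 1^{p+p!+1}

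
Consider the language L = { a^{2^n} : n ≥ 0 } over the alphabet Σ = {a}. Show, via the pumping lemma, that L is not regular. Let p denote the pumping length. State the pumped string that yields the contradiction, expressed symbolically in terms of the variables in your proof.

Assume L is regular. Let p be the pumping length given by the pumping lemma.
Take w = a^{2^p} ∈ L with |w| = 2^p ≥ p.
The pumping lemma gives a decomposition w = xyz where |xy| ≤ p and |y| > 0.
Then y = a^k for some k with 1 ≤ k ≤ p.
Pump with i = 2: xy^2z = a^{2^p+k}. Since 1 ≤ k ≤ p < 2^p, we have 2^p < 2^p+k < 2^{p+1}, so 2^p+k is not a power of 2. So xy^2z ∉ L.
This contradicts the pumping lemma, so L is not regular.

a^{2^p+k}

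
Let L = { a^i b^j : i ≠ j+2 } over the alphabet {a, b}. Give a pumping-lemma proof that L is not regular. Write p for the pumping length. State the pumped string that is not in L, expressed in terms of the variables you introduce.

Toward a contradiction, assume L is regular with pumping length p.
Choose w = a^p b^{p+p!-2}. Since p ≠ (p+p!-2)+2 = p+p!, w ∈ L; and |w| ≥ p.
By the pumping lemma, w = xyz with |xy| ≤ p and |y| ≥ 1.
Since the first p symbols of w are all a's and |xy| ≤ p, y lies entirely in the leading a-block: y = a^k for some k with 1 ≤ k ≤ p.
Since 1 ≤ k ≤ p, k divides p!; set t = 1 + p!/k. Then xy^t z has p + (p!/k)·k = p + p! copies of a. Now the a-count is p+p! and (b-count)+2 = (p+p!-2)+2 = p+p!, so i ≠ j+2 fails. So xy^t z = a^{p+p!} b^{p+p!-2} ∉ L.
This is a contradiction; hence L is not regular.

a^{p+p!} b^{p+p!-2}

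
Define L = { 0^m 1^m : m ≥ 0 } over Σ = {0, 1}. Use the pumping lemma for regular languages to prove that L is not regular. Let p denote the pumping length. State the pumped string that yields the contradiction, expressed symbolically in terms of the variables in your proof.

0^{p+k} 1^p

Assume L is regular. Let p be the pumping length given by the pumping lemma.
Choose w = 0^p 1^p, which is in L with |w| = 2p ≥ p.
The pumping lemma gives a decomposition w = xyz where |xy| ≤ p and y is nonempty.
The first p characters of w are 0's, so xy (and hence y) consists only of 0's. Write y = 0^k, 1 ≤ k ≤ p.
Pump with i = 2: xy^2z = 0^{p+k} 1^p. For this to lie in L we would need p = p+k, which forces k = 0. But k ≥ 1, so xy^2z ∉ L.
Contradiction. Therefore L is not regular.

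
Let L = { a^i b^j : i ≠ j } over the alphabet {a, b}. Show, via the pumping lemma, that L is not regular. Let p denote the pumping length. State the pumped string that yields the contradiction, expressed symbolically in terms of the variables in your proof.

Assume L is regular. Let p be the pumping length given by the pumping lemma.
Choose w = a^p b^{p+p!}. Since p ≠ p+p!, w ∈ L; and |w| ≥ p.
By the pumping lemma, w = xyz with |xy| ≤ p and |y| ≥ 1.
Because |xy| ≤ p and w begins with p copies of a, we have y = a^k with 1 ≤ k ≤ p.
Since 1 ≤ k ≤ p, k divides p!; set t = 1 + p!/k. Then xy^t z has p + (p!/k)·k = p + p! copies of a. Now the a-count equals the b-count, so i ≠ j fails. So xy^t z = a^{p+p!} b^{p+p!} ∉ L.
This is a contradiction; hence L is not regular.

a^{p+p!} b^{p+p!}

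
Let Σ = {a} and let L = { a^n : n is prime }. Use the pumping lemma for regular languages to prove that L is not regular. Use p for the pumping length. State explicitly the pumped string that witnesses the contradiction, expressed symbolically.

a^{q(1+k)}

Assume L is regular; let p be its pumping constant.
Let q be a prime with q ≥ p+2 (infinitely many primes exist), and take w = a^q ∈ L with |w| = q ≥ p.
Write w = xyz as guaranteed by the lemma, with |xy| ≤ p and |y| > 0.
Then y = a^k for some k with 1 ≤ k ≤ p.
Since 1 ≤ k ≤ p, |xz| = q-k. Pump with i = q+1: |xy^{q+1}z| = (q-k)+(q+1)k = q+qk = q(1+k), which is composite (both factors ≥ 2). So xy^{q+1}z = a^{q(1+k)} ∉ L.
This is a contradiction; hence L is not regular.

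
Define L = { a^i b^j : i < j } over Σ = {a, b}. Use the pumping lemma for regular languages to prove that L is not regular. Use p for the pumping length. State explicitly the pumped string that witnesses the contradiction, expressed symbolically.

a^{p+k} b^{p+1}

Toward a contradiction, assume L is regular with pumping length p.
Choose w = a^p b^{p+1} ∈ L, with |w| = 2p+1 ≥ p.
By the pumping lemma, w = xyz with |xy| ≤ p and |y| ≥ 1.
Because |xy| ≤ p and w begins with p copies of a, we have y = a^k with 1 ≤ k ≤ p.
Consider xy^2z = a^{p+k} b^{p+1}. Since k ≥ 1, the a-count p+k is at least p+1, so i < j fails; thus xy^2z ∉ L.
Contradiction. Therefore L is not regular.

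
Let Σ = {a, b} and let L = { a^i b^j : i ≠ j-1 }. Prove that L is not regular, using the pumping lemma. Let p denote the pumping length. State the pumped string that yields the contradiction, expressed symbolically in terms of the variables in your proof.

Assume L is regular. Let p be the pumping length given by the pumping lemma.
Choose w = a^p b^{p+p!+1}. Since p ≠ (p+p!+1)-1 = p+p!, w ∈ L; and |w| ≥ p.
By the pumping lemma, w = xyz with |xy| ≤ p and |y| > 0.
Because |xy| ≤ p and w begins with p copies of a, we have y = a^k with 1 ≤ k ≤ p.
Since 1 ≤ k ≤ p, k divides p!; set t = 1 + p!/k. Then xy^t z has p + (p!/k)·k = p + p! copies of a. Now the a-count is p+p! and (b-count)-1 = (p+p!+1)-1 = p+p!, so i ≠ j-1 fails. So xy^t z = a^{p+p!} b^{p+p!+1} ∉ L.
This contradicts the pumping lemma, so L is not regular.

a^{p+p!} b^{p+p!+1}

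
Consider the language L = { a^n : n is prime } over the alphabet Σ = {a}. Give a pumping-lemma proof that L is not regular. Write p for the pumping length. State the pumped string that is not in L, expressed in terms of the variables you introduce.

Suppose for contradiction that L is regular, and let p be the pumping length.
Let q be a prime with q ≥ p+2 (infinitely many primes exist), and take w = a^q ∈ L with |w| = q ≥ p.
The pumping lemma gives a decomposition w = xyz where |xy| ≤ p and |y| > 0.
Then y = a^k for some k with 1 ≤ k ≤ p.
Since 1 ≤ k ≤ p, |xz| = q-k. Pump with i = q+1: |xy^{q+1}z| = (q-k)+(q+1)k = q+qk = q(1+k), which is composite (both factors ≥ 2). So xy^{q+1}z = a^{q(1+k)} ∉ L.
Contradiction. Therefore L is not regular.

a^{q(1+k)}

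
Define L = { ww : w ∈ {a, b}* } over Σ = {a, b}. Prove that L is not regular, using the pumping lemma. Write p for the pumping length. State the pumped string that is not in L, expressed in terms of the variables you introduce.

a^{p+k} b^p a^p b^p

Assume L is regular. Let p be the pumping length given by the pumping lemma.
Take w = a^p b^p a^p b^p = uu where u = a^pb^p; then w ∈ L and |w| = 4p ≥ p.
By the pumping lemma, w = xyz with |xy| ≤ p and |y| > 0.
The first p characters of w are a's, so xy (and hence y) consists only of a's. Write y = a^k, 1 ≤ k ≤ p.
Pump with i = 2: xy^2z = a^{p+k} b^p a^p b^p, of length 4p+k. Suppose this equals vv. The string starts with a and ends with b, so v does too; thus the boundary between the two copies of v is a b→a transition. There is exactly one such transition, at position 2p+k, so |v| = 2p+k and |vv| = 4p+2k ≠ 4p+k since k ≥ 1. So xy^2z ∉ L.
This contradicts the pumping lemma, so L is not regular.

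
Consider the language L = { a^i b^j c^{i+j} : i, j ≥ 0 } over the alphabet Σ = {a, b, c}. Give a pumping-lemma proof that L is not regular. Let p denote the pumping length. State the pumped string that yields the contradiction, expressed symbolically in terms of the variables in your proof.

Assume L is regular. Let p be the pumping length given by the pumping lemma.
Take w = a^p b^p c^{2p} ∈ L (with i=j=p, i+j=2p), |w| = 4p ≥ p.
By the pumping lemma, w = xyz with |xy| ≤ p and y is nonempty.
The first p characters of w are a's, so xy (and hence y) consists only of a's. Write y = a^k, 1 ≤ k ≤ p.
Consider xy^2z = a^{p+k} b^p c^{2p}. Now the a- and b-counts sum to 2p+k, but the c-count is 2p ≠ 2p+k. So xy^2z ∉ L.
This contradicts the pumping lemma, so L is not regular.

a^{p+k} b^p c^{2p}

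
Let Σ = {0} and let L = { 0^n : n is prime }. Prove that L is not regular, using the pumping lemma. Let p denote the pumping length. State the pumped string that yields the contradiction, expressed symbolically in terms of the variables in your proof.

0^{q(1+k)}

Suppose for contradiction that L is regular, and let p be the pumping length.
Let q be a prime with q ≥ p+2 (infinitely many primes exist), and take w = 0^q ∈ L with |w| = q ≥ p.
Write w = xyz as guaranteed by the lemma, with |xy| ≤ p and y is nonempty.
Then y = 0^k for some k with 1 ≤ k ≤ p.
Since 1 ≤ k ≤ p, |xz| = q-k. Pump with i = q+1: |xy^{q+1}z| = (q-k)+(q+1)k = q+qk = q(1+k), which is composite (both factors ≥ 2). So xy^{q+1}z = 0^{q(1+k)} ∉ L.
This contradicts the pumping lemma, so L is not regular.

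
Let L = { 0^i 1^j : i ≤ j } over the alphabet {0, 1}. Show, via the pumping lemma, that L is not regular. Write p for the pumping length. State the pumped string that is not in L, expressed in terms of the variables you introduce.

0^{p+k} 1^p

Suppose for contradiction that L is regular, and let p be the pumping length.
Choose w = 0^p 1^p ∈ L, with |w| = 2p ≥ p.
Write w = xyz as guaranteed by the lemma, with |xy| ≤ p and |y| > 0.
The first p characters of w are 0's, so xy (and hence y) consists only of 0's. Write y = 0^k, 1 ≤ k ≤ p.
Consider xy^2z = 0^{p+k} 1^p. Since k ≥ 1, the 0-count p+k exceeds the 1-count p, so i ≤ j fails; thus xy^2z ∉ L.
Contradiction. Therefore L is not regular.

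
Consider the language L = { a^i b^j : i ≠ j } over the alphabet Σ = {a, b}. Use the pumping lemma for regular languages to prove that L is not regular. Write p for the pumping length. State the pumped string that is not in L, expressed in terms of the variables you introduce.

Suppose for contradiction that L is regular, and let p be the pumping length.
Choose w = a^p b^{p+p!}. Since p ≠ p+p!, w ∈ L; and |w| ≥ p.
Write w = xyz as guaranteed by the lemma, with |xy| ≤ p and y is nonempty.
Since the first p symbols of w are all a's and |xy| ≤ p, y lies entirely in the leading a-block: y = a^k for some k with 1 ≤ k ≤ p.
Since 1 ≤ k ≤ p, k divides p!; set t = 1 + p!/k. Then xy^t z has p + (p!/k)·k = p + p! copies of a. Now the a-count equals the b-count, so i ≠ j fails. So xy^t z = a^{p+p!} b^{p+p!} ∉ L.
This is a contradiction; hence L is not regular.

a^{p+p!} b^{p+p!}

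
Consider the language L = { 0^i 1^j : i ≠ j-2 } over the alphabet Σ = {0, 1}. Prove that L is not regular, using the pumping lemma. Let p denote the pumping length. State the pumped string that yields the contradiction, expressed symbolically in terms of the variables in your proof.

0^{p+p!} 1^{p+p!+2}

Assume L is regular; let p be its pumping constant.
Choose w = 0^p 1^{p+p!+2}. Since p ≠ (p+p!+2)-2 = p+p!, w ∈ L; and |w| ≥ p.
The pumping lemma gives a decomposition w = xyz where |xy| ≤ p and |y| ≥ 1.
Since the first p symbols of w are all 0's and |xy| ≤ p, y lies entirely in the leading 0-block: y = 0^k for some k with 1 ≤ k ≤ p.
Since 1 ≤ k ≤ p, k divides p!; set t = 1 + p!/k. Then xy^t z has p + (p!/k)·k = p + p! copies of 0. Now the 0-count is p+p! and (1-count)-2 = (p+p!+2)-2 = p+p!, so i ≠ j-2 fails. So xy^t z = 0^{p+p!} 1^{p+p!+2} ∉ L.
Contradiction. Therefore L is not regular.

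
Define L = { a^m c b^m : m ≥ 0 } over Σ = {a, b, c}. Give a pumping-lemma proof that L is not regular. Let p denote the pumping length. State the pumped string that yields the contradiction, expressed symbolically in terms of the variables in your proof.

Assume L is regular. Let p be the pumping length given by the pumping lemma.
Take w = a^p c b^p ∈ L with |w| = 2p+1 ≥ p.
By the pumping lemma, w = xyz with |xy| ≤ p and y is nonempty.
Because |xy| ≤ p and w begins with p copies of a, we have y = a^k with 1 ≤ k ≤ p.
Pump with i = 2: xy^2z = a^{p+k} c b^p, which would require p+k = p. But k ≥ 1, so xy^2z ∉ L.
Contradiction. Therefore L is not regular.

a^{p+k} c b^p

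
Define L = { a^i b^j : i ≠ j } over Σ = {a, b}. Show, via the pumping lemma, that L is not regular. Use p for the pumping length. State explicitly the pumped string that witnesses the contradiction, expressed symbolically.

Toward a contradiction, assume L is regular with pumping length p.
Choose w = a^p b^{p+p!}. Since p ≠ p+p!, w ∈ L; and |w| ≥ p.
By the pumping lemma, w = xyz with |xy| ≤ p and |y| ≥ 1.
The first p characters of w are a's, so xy (and hence y) consists only of a's. Write y = a^k, 1 ≤ k ≤ p.
Since 1 ≤ k ≤ p, k divides p!; set t = 1 + p!/k. Then xy^t z has p + (p!/k)·k = p + p! copies of a. Now the a-count equals the b-count, so i ≠ j fails. So xy^t z = a^{p+p!} b^{p+p!} ∉ L.
This contradicts the pumping lemma, so L is not regular.

a^{p+p!} b^{p+p!}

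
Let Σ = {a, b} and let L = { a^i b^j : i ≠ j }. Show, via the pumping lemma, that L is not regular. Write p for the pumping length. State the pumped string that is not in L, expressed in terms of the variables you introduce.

Assume L is regular. Let p be the pumping length given by the pumping lemma.
Choose w = a^p b^{p+p!}. Since p ≠ p+p!, w ∈ L; and |w| ≥ p.
By the pumping lemma, w = xyz with |xy| ≤ p and y is nonempty.
Because |xy| ≤ p and w begins with p copies of a, we have y = a^k with 1 ≤ k ≤ p.
Since 1 ≤ k ≤ p, k divides p!; set t = 1 + p!/k. Then xy^t z has p + (p!/k)·k = p + p! copies of a. Now the a-count equals the b-count, so i ≠ j fails. So xy^t z = a^{p+p!} b^{p+p!} ∉ L.
Contradiction. Therefore L is not regular.

a^{p+p!} b^{p+p!}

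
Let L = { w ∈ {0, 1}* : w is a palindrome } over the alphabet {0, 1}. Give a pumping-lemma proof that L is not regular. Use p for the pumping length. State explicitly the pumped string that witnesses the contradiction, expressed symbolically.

0^{p+k} 1 0^p

Assume L is regular; let p be its pumping constant.
Take w = 0^p 1 0^p, a palindrome of length 2p+1 ≥ p.
Write w = xyz as guaranteed by the lemma, with |xy| ≤ p and |y| > 0.
The first p characters of w are 0's, so xy (and hence y) consists only of 0's. Write y = 0^k, 1 ≤ k ≤ p.
Pump with i = 2: xy^2z = 0^{p+k} 1 0^p. Its reverse is 0^p 1 0^{p+k}, which differs from xy^2z since k ≥ 1. So xy^2z is not a palindrome and xy^2z ∉ L.
This contradicts the pumping lemma, so L is not regular.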